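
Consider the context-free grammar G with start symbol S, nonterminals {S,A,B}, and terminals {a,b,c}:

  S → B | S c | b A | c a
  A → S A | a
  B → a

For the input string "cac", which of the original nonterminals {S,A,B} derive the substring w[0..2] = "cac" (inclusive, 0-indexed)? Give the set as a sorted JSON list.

Convert to CNF:
  S -> S T0 | T0 T2 | T1 A | a
  A -> S A | a
  B -> a
  T0 -> c
  T1 -> b
  T2 -> a

Fill CYK table bottom-up (cells [i..j] with 0 ≤ i ≤ j ≤ 2 only):
  [0..0]={T0}  "c"  orig:{}
  [1..1]={A,B,S,T2}  "a"  orig:{A,B,S}
  [2..2]={T0}  "c"  orig:{}
  [0..1]={S}  "ca"
  [1..2]={S}  "ac"
  [0..2]={S}  "cac"

Original NTs in T[0,2] deriving "cac": ["S"]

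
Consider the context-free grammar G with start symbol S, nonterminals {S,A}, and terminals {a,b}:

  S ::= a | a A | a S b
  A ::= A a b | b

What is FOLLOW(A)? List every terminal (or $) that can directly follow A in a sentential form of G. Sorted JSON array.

Compute FIRST by fixpoint:
round 1:
  A via A→b: +{b}
  S via S→a: +{a}
  S: {a}  A: {b}
round 2: done
  S: {a}  A: {b}

FOLLOW sets:
initialize: $ ∈ FOLLOW(S)
[1]
  A→A a b: FOLLOW(A) ⊇ FIRST(a) = {a}; new: +{a}
  S→a A: FOLLOW(A) ⊇ FOLLOW(S) ⊇ {$}; new: +{$}
  S→a S b: FOLLOW(S) ⊇ FIRST(b) = {b}; new: +{b}
  FOLLOW[S]={$,b}  FOLLOW[A]={$,a}
[2]
  S→a A: FOLLOW(A) ⊇ FOLLOW(S) ⊇ {$,b}; new: +{b}
  FOLLOW[S]={$,b}  FOLLOW[A]={$,a,b}
[3] (no change)
  FOLLOW[S]={$,b}  FOLLOW[A]={$,a,b}

FOLLOW(A) = ["$", "a", "b"]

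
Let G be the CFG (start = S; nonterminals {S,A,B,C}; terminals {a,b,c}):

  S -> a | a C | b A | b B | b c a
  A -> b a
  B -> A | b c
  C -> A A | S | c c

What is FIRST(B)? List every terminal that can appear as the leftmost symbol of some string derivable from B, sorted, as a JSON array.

Compute FIRST by fixpoint:
iter 1:
  A via A→b a: +{b}
  B via B→A: +{b}
  C via C→A A: +{b}
  C via C→c c: +{c}
  S via S→a: +{a}
  S via S→b A: +{b}
  FIRST[S]={a,b}  FIRST[A]={b}  FIRST[B]={b}  FIRST[C]={b,c}
iter 2:
  C via C→S: +{a}
  FIRST[S]={a,b}  FIRST[A]={b}  FIRST[B]={b}  FIRST[C]={a,b,c}
iter 3: done
  FIRST[S]={a,b}  FIRST[A]={b}  FIRST[B]={b}  FIRST[C]={a,b,c}

FIRST(B) = ["b"]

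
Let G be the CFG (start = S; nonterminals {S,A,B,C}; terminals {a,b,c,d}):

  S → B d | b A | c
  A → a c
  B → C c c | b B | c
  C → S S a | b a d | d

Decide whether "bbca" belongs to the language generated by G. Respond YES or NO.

Convert to CNF:
  S -> B T3 | T2 A | c
  A -> T0 T1
  B -> C X4 | T2 B | c
  C -> S X5 | T2 X6 | d
  T0 -> a
  T1 -> c
  T2 -> b
  T3 -> d
  X4 -> T1 T1
  X5 -> S T0
  X6 -> T0 T3

CYK table (by increasing span):
  T[0,0] 'b' = {T2}  orig:{}
  T[1,1] 'b' = {T2}  orig:{}
  T[2,2] 'c' = {B,S,T1}  orig:{B,S}
  T[3,3] 'a' = {T0}  orig:{}
  T[0,1] 'bb' = ∅
  T[1,2] 'bc' = {B}
  T[2,3] 'ca' = {X5}  orig:{}
  T[0,2] 'bbc' = {B}
  T[1,3] 'bca' = ∅
  T[0,3] 'bbca' = ∅

S ∉ T[0,3] ⇒ NO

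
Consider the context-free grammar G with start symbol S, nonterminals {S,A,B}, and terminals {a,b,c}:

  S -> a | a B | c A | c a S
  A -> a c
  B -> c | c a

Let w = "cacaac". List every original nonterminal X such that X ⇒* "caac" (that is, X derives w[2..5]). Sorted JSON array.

Convert to CNF:
  S -> T0 B | T1 A | T1 X2 | a
  A -> T0 T1
  B -> T1 T0 | c
  T0 -> a
  T1 -> c
  X2 -> T0 S

CYK fill (cells [i..j] with 2 ≤ i ≤ j ≤ 5 only):
  cell(2,2) c: {B,T1}  orig:{B}
  cell(3,3) a: {S,T0}  orig:{S}
  cell(4,4) a: {S,T0}  orig:{S}
  cell(5,5) c: {B,T1}  orig:{B}
  cell(2,3) ca: {B}
  cell(3,4) aa: {X2}  orig:{}
  cell(4,5) ac: {A,S}
  cell(2,4) caa: {S}
  cell(3,5) aac: {X2}  orig:{}
  cell(2,5) caac: {S}

Original NTs in T[2,5] deriving "caac": ["S"]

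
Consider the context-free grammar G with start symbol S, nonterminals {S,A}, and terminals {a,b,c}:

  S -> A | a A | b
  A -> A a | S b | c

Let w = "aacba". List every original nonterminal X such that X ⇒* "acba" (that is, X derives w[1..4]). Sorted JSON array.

CNF form of G:
  S -> A T0 | S T1 | T0 A | b | c
  A -> A T0 | S T1 | c
  T0 -> a
  T1 -> b

Fill CYK table bottom-up — only the sub-triangle for w[1..4]:
  T[1,1] 'a' = {T0}  orig:{}
  T[2,2] 'c' = {A,S}
  T[3,3] 'b' = {S,T1}  orig:{S}
  T[4,4] 'a' = {T0}  orig:{}
  T[1,2] 'ac' = {S}
  T[2,3] 'cb' = {A,S}
  T[3,4] 'ba' = ∅
  T[1,3] 'acb' = {A,S}
  T[2,4] 'cba' = {A,S}
  T[1,4] 'acba' = {A,S}

Original NTs in T[1,4] deriving "acba": ["A", "S"]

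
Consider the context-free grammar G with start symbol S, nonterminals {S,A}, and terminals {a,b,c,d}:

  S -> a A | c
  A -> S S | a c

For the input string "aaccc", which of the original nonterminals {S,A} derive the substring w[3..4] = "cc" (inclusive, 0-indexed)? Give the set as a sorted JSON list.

CNF form of G:
  S -> T0 A | c
  A -> S S | T0 T1
  T0 -> a
  T1 -> c

Fill CYK table bottom-up — only the sub-triangle for w[3..4]:
  cell(3,3) c: {S,T1}  orig:{S}
  cell(4,4) c: {S,T1}  orig:{S}
  cell(3,4) cc: {A}

Original NTs in T[3,4] deriving "cc": ["A"]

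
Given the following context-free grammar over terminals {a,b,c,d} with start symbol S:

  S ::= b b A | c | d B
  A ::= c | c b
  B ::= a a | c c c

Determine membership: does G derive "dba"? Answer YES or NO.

Convert to CNF:
  S -> T1 X5 | T3 B | c
  A -> T0 T1 | c
  B -> T0 X4 | T2 T2
  T0 -> c
  T1 -> b
  T2 -> a
  T3 -> d
  X4 -> T0 T0
  X5 -> T1 A

Fill CYK table bottom-up:
  cell(0,0) d: {T3}  orig:{}
  cell(1,1) b: {T1}  orig:{}
  cell(2,2) a: {T2}  orig:{}
  cell(0,1) db: ∅
  cell(1,2) ba: ∅
  cell(0,2) dba: ∅

S ∉ T[0,2] ⇒ NO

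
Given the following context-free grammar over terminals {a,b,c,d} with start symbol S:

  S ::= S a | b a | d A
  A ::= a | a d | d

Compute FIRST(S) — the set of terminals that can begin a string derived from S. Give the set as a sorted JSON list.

Compute FIRST by fixpoint:
pass 1:
  A via A→a: +{a}
  A via A→d: +{d}
  S via S→b a: +{b}
  S via S→d A: +{d}
  S: {b,d}  A: {a,d}
pass 2: (no change)
  S: {b,d}  A: {a,d}

FIRST(S) = ["b", "d"]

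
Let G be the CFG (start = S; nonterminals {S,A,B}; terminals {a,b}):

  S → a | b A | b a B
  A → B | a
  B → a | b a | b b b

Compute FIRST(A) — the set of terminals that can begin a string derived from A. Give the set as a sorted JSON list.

FIRST iteration:
round 1:
  A via A→a: +{a}
  B via B→a: +{a}
  B via B→b a: +{b}
  S via S→a: +{a}
  S via S→b A: +{b}
  FIRST(S)={a,b}  FIRST(A)={a}  FIRST(B)={a,b}
round 2:
  A via A→B: +{b}
  FIRST(S)={a,b}  FIRST(A)={a,b}  FIRST(B)={a,b}
round 3: (stable)
  FIRST(S)={a,b}  FIRST(A)={a,b}  FIRST(B)={a,b}

FIRST(A) = ["a", "b"]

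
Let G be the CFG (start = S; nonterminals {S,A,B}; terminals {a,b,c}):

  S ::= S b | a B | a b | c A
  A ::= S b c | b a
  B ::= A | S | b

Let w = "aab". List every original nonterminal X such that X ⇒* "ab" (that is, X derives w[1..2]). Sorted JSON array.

Convert to CNF:
  S -> S T0 | T1 A | T2 B | T2 T0
  A -> S X3 | T0 T2
  B -> S T0 | S X4 | T0 T2 | T1 A | T2 B | T2 T0 | b
  T0 -> b
  T1 -> c
  T2 -> a
  X3 -> T0 T1
  X4 -> T0 T1

Fill CYK table bottom-up (cells [i..j] with 1 ≤ i ≤ j ≤ 2 only):
  [1..1]={T2}  "a"  orig:{}
  [2..2]={B,T0}  "b"  orig:{B}
  [1..2]={B,S}  "ab"

Original NTs in T[1,2] deriving "ab": ["B", "S"]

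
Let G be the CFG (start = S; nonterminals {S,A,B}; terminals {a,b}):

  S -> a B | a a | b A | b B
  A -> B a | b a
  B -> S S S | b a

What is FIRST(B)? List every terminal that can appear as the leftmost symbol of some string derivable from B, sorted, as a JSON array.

FIRST sets, iterate to fixpoint:
iter 1:
  A via A→b a: +{b}
  B via B→b a: +{b}
  S via S→a B: +{a}
  S via S→b A: +{b}
  S: {a,b}  A: {b}  B: {b}
iter 2:
  B via B→S S S: +{a}
  S: {a,b}  A: {b}  B: {a,b}
iter 3:
  A via A→B a: +{a}
  S: {a,b}  A: {a,b}  B: {a,b}
iter 4: (stable)
  S: {a,b}  A: {a,b}  B: {a,b}

FIRST(B) = ["a", "b"]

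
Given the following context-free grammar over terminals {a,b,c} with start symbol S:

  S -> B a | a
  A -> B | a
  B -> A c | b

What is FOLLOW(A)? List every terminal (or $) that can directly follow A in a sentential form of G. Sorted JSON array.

Compute FIRST by fixpoint:
iter 1:
  A via A→a: +{a}
  B via B→A c: +{a}
  B via B→b: +{b}
  S via S→B a: +{a,b}
  FIRST[S]={a,b}  FIRST[A]={a}  FIRST[B]={a,b}
iter 2:
  A via A→B: +{b}
  FIRST[S]={a,b}  FIRST[A]={a,b}  FIRST[B]={a,b}
iter 3: (stable)
  FIRST[S]={a,b}  FIRST[A]={a,b}  FIRST[B]={a,b}

FOLLOW sets:
seed FOLLOW(S) with $
iter 1:
  B→A c: FOLLOW(A) ⊇ FIRST(c) = {c}; new: +{c}
  S→B a: FOLLOW(B) ⊇ FIRST(a) = {a}; new: +{a}
  S: {$}  A: {c}  B: {a}
iter 2:
  A→B: FOLLOW(B) ⊇ FOLLOW(A) ⊇ {c}; new: +{c}
  S: {$}  A: {c}  B: {a,c}
iter 3: (stable)
  S: {$}  A: {c}  B: {a,c}

FOLLOW(A) = ["c"]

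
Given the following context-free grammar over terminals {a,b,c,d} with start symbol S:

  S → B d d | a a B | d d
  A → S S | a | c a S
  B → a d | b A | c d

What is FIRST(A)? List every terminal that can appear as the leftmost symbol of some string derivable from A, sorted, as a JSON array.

Compute FIRST by fixpoint:
pass 1:
  A via A→a: +{a}
  A via A→c a S: +{c}
  B via B→a d: +{a}
  B via B→b A: +{b}
  B via B→c d: +{c}
  S via S→B d d: +{a,b,c}
  S via S→d d: +{d}
  FIRST(S)={a,b,c,d}  FIRST(A)={a,c}  FIRST(B)={a,b,c}
pass 2:
  A via A→S S: +{b,d}
  FIRST(S)={a,b,c,d}  FIRST(A)={a,b,c,d}  FIRST(B)={a,b,c}
pass 3: (stable)
  FIRST(S)={a,b,c,d}  FIRST(A)={a,b,c,d}  FIRST(B)={a,b,c}

FIRST(A) = ["a", "b", "c", "d"]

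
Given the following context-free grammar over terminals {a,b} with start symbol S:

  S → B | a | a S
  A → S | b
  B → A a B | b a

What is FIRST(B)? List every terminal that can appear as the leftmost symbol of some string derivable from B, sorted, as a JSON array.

FIRST iteration:
iter 1:
  A via A→b: +{b}
  B via B→A a B: +{b}
  S via S→B: +{b}
  S via S→a: +{a}
  FIRST(S)={a,b}  FIRST(A)={b}  FIRST(B)={b}
iter 2:
  A via A→S: +{a}
  B via B→A a B: +{a}
  FIRST(S)={a,b}  FIRST(A)={a,b}  FIRST(B)={a,b}
iter 3: — fixpoint
  FIRST(S)={a,b}  FIRST(A)={a,b}  FIRST(B)={a,b}

FIRST(B) = ["a", "b"]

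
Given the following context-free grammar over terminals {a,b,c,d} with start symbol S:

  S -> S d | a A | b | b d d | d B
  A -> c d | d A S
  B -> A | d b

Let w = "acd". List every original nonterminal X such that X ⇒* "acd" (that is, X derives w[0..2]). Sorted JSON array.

Convert to CNF:
  S -> S T1 | T1 B | T2 X6 | T3 A | b
  A -> T0 T1 | T1 X4
  B -> T0 T1 | T1 T2 | T1 X5
  T0 -> c
  T1 -> d
  T2 -> b
  T3 -> a
  X4 -> A S
  X5 -> A S
  X6 -> T1 T1

CYK fill — only the sub-triangle for w[0..2]:
  [0..0]={T3}  "a"  orig:{}
  [1..1]={T0}  "c"  orig:{}
  [2..2]={T1}  "d"  orig:{}
  [0..1]=∅  "ac"
  [1..2]={A,B}  "cd"
  [0..2]={S}  "acd"

Original NTs in T[0,2] deriving "acd": ["S"]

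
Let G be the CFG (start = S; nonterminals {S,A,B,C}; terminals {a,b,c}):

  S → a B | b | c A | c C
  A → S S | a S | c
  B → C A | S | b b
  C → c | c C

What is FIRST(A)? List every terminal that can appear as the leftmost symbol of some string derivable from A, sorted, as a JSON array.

Compute FIRST by fixpoint:
round 1:
  A via A→a S: +{a}
  A via A→c: +{c}
  B via B→b b: +{b}
  C via C→c: +{c}
  S via S→a B: +{a}
  S via S→b: +{b}
  S via S→c A: +{c}
  S: {a,b,c}  A: {a,c}  B: {b}  C: {c}
round 2:
  A via A→S S: +{b}
  B via B→C A: +{c}
  B via B→S: +{a}
  S: {a,b,c}  A: {a,b,c}  B: {a,b,c}  C: {c}
round 3: — fixpoint
  S: {a,b,c}  A: {a,b,c}  B: {a,b,c}  C: {c}

FIRST(A) = ["a", "b", "c"]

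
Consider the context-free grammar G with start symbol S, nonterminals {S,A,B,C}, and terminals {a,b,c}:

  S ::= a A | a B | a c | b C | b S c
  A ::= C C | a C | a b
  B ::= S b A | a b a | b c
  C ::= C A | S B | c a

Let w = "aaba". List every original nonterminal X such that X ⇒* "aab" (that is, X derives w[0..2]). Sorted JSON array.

CNF form of G:
  S -> T0 A | T0 B | T0 T2 | T1 C | T1 X5
  A -> C C | T0 C | T0 T1
  B -> S X3 | T0 X4 | T1 T2
  C -> C A | S B | T2 T0
  T0 -> a
  T1 -> b
  T2 -> c
  X3 -> T1 A
  X4 -> T1 T0
  X5 -> S T2

Fill CYK table bottom-up (cells [i..j] with 0 ≤ i ≤ j ≤ 2 only):
  [0..0]={T0}  "a"  orig:{}
  [1..1]={T0}  "a"  orig:{}
  [2..2]={T1}  "b"  orig:{}
  [0..1]=∅  "aa"
  [1..2]={A}  "ab"
  [0..2]={S}  "aab"

Original NTs in T[0,2] deriving "aab": ["S"]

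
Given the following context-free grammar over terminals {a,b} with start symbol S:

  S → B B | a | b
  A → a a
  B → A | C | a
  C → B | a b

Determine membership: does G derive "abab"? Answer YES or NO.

Convert to CNF:
  S -> B B | a | b
  A -> T0 T0
  B -> T0 T0 | T0 T1 | a
  C -> T0 T0 | T0 T1 | a
  T0 -> a
  T1 -> b

Fill CYK table bottom-up:
  T[0,0] 'a' = {B,C,S,T0}  orig:{B,C,S}
  T[1,1] 'b' = {S,T1}  orig:{S}
  T[2,2] 'a' = {B,C,S,T0}  orig:{B,C,S}
  T[3,3] 'b' = {S,T1}  orig:{S}
  T[0,1] 'ab' = {B,C}
  T[1,2] 'ba' = ∅
  T[2,3] 'ab' = {B,C}
  T[0,2] 'aba' = {S}
  T[1,3] 'bab' = ∅
  T[0,3] 'abab' = {S}

S ∈ T[0,3] ⇒ YES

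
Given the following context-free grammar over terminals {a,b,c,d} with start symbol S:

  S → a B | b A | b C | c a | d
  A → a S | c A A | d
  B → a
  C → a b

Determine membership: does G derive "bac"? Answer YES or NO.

Convert to CNF:
  S -> T0 B | T1 T0 | T2 A | T2 C | d
  A -> T0 S | T1 X3 | d
  B -> a
  C -> T0 T2
  T0 -> a
  T1 -> c
  T2 -> b
  X3 -> A A

CYK fill:
  cell(0,0) b: {T2}  orig:{}
  cell(1,1) a: {B,T0}  orig:{B}
  cell(2,2) c: {T1}  orig:{}
  cell(0,1) ba: ∅
  cell(1,2) ac: ∅
  cell(0,2) bac: ∅

S ∉ T[0,2] ⇒ NO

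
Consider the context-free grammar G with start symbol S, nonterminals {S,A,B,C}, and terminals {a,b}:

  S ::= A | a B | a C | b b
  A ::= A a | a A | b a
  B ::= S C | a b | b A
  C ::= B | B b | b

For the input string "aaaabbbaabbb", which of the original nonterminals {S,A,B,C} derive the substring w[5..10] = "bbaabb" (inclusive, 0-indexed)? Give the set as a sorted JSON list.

CNF form of G:
  S -> A T0 | T0 A | T0 B | T0 C | T1 T0 | T1 T1
  A -> A T0 | T0 A | T1 T0
  B -> S C | T0 T1 | T1 A
  C -> B T1 | S C | T0 T1 | T1 A | b
  T0 -> a
  T1 -> b

CYK table (by increasing span) (cells [i..j] with 5 ≤ i ≤ j ≤ 10 only):
  cell(5,5) b: {C,T1}  orig:{C}
  cell(6,6) b: {C,T1}  orig:{C}
  cell(7,7) a: {T0}  orig:{}
  cell(8,8) a: {T0}  orig:{}
  cell(9,9) b: {C,T1}  orig:{C}
  cell(10,10) b: {C,T1}  orig:{C}
  cell(5,6) bb: {S}
  cell(6,7) ba: {A,S}
  cell(7,8) aa: ∅
  cell(8,9) ab: {B,C,S}
  cell(9,10) bb: {S}
  cell(5,7) bba: {B,C}
  cell(6,8) baa: {A,S}
  cell(7,9) aab: {S}
  cell(8,10) abb: {B,C}
  cell(5,8) bbaa: {B,C}
  cell(6,9) baab: {B,C}
  cell(7,10) aabb: {B,C,S}
  cell(5,9) bbaab: {C}
  cell(6,10) baabb: {B,C}
  cell(5,10) bbaabb: {B,C}

Original NTs in T[5,10] deriving "bbaabb": ["B", "C"]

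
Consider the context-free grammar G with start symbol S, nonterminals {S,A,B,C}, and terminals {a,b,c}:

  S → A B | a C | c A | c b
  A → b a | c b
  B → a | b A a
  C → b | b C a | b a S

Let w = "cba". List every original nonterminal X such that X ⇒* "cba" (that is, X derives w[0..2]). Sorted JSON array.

Convert to CNF:
  S -> A B | T1 C | T2 A | T2 T0
  A -> T0 T1 | T2 T0
  B -> T0 X3 | a
  C -> T0 X4 | T0 X5 | b
  T0 -> b
  T1 -> a
  T2 -> c
  X3 -> A T1
  X4 -> C T1
  X5 -> T1 S

Fill CYK table bottom-up, restricted to cells inside w[0..2]:
  cell(0,0) c: {T2}  orig:{}
  cell(1,1) b: {C,T0}  orig:{C}
  cell(2,2) a: {B,T1}  orig:{B}
  cell(0,1) cb: {A,S}
  cell(1,2) ba: {A,X4}  orig:{A}
  cell(0,2) cba: {S,X3}  orig:{S}

Original NTs in T[0,2] deriving "cba": ["S"]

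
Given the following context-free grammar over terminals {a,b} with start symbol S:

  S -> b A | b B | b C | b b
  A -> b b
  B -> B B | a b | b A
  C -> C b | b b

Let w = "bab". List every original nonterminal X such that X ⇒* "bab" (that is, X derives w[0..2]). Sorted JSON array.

Convert to CNF:
  S -> T0 A | T0 B | T0 C | T0 T0
  A -> T0 T0
  B -> B B | T0 A | T1 T0
  C -> C T0 | T0 T0
  T0 -> b
  T1 -> a

CYK table (by increasing span) (cells [i..j] with 0 ≤ i ≤ j ≤ 2 only):
  T[0,0] 'b' = {T0}  orig:{}
  T[1,1] 'a' = {T1}  orig:{}
  T[2,2] 'b' = {T0}  orig:{}
  T[0,1] 'ba' = ∅
  T[1,2] 'ab' = {B}
  T[0,2] 'bab' = {S}

Original NTs in T[0,2] deriving "bab": ["S"]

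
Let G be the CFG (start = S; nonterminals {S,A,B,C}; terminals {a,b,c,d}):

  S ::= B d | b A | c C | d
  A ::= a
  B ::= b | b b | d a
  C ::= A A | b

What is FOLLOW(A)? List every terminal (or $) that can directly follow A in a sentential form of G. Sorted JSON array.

FIRST iteration:
iter 1:
  A via A→a: +{a}
  B via B→b: +{b}
  B via B→d a: +{d}
  C via C→A A: +{a}
  C via C→b: +{b}
  S via S→B d: +{b,d}
  S via S→c C: +{c}
  S: {b,c,d}  A: {a}  B: {b,d}  C: {a,b}
iter 2: (stable)
  S: {b,c,d}  A: {a}  B: {b,d}  C: {a,b}

FOLLOW sets:
initialize: $ ∈ FOLLOW(S)
round 1:
  C→A A: FOLLOW(A) ⊇ FIRST(A) = {a}; new: +{a}
  S→B d: FOLLOW(B) ⊇ FIRST(d) = {d}; new: +{d}
  S→b A: FOLLOW(A) ⊇ FOLLOW(S) ⊇ {$}; new: +{$}
  S→c C: FOLLOW(C) ⊇ FOLLOW(S) ⊇ {$}; new: +{$}
  FOLLOW[S]={$}  FOLLOW[A]={$,a}  FOLLOW[B]={d}  FOLLOW[C]={$}
round 2: done
  FOLLOW[S]={$}  FOLLOW[A]={$,a}  FOLLOW[B]={d}  FOLLOW[C]={$}

FOLLOW(A) = ["$", "a"]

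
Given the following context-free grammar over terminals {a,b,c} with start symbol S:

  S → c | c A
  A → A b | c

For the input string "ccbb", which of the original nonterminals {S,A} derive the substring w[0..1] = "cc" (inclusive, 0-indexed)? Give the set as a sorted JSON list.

Convert to CNF:
  S -> T1 A | c
  A -> A T0 | c
  T0 -> b
  T1 -> c

Fill CYK table bottom-up, restricted to cells inside w[0..1]:
  [0..0]={A,S,T1}  "c"  orig:{A,S}
  [1..1]={A,S,T1}  "c"  orig:{A,S}
  [0..1]={S}  "cc"

Original NTs in T[0,1] deriving "cc": ["S"]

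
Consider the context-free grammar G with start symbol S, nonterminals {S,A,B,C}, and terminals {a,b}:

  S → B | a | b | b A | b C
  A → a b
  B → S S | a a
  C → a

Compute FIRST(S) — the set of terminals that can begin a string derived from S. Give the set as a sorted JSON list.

FIRST sets, iterate to fixpoint:
[1]
  A via A→a b: +{a}
  B via B→a a: +{a}
  C via C→a: +{a}
  S via S→B: +{a}
  S via S→b: +{b}
  FIRST(S)={a,b}  FIRST(A)={a}  FIRST(B)={a}  FIRST(C)={a}
[2]
  B via B→S S: +{b}
  FIRST(S)={a,b}  FIRST(A)={a}  FIRST(B)={a,b}  FIRST(C)={a}
[3] done
  FIRST(S)={a,b}  FIRST(A)={a}  FIRST(B)={a,b}  FIRST(C)={a}

FIRST(S) = ["a", "b"]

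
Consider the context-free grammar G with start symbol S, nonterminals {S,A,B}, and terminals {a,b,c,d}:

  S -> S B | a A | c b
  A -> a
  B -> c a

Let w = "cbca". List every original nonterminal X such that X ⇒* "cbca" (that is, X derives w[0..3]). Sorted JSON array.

CNF form of G:
  S -> S B | T0 T2 | T1 A
  A -> a
  B -> T0 T1
  T0 -> c
  T1 -> a
  T2 -> b

Fill CYK table bottom-up, restricted to cells inside w[0..3]:
  cell(0,0) c: {T0}  orig:{}
  cell(1,1) b: {T2}  orig:{}
  cell(2,2) c: {T0}  orig:{}
  cell(3,3) a: {A,T1}  orig:{A}
  cell(0,1) cb: {S}
  cell(1,2) bc: ∅
  cell(2,3) ca: {B}
  cell(0,2) cbc: ∅
  cell(1,3) bca: ∅
  cell(0,3) cbca: {S}

Original NTs in T[0,3] deriving "cbca": ["S"]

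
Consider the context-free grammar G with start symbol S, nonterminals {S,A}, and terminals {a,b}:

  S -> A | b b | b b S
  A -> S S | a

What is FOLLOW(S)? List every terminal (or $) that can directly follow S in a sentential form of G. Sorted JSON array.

FIRST iteration:
iter 1:
  A via A→a: +{a}
  S via S→A: +{a}
  S via S→b b: +{b}
  S: {a,b}  A: {a}
iter 2:
  A via A→S S: +{b}
  S: {a,b}  A: {a,b}
iter 3: (no change)
  S: {a,b}  A: {a,b}

Compute FOLLOW by fixpoint:
initialize: $ ∈ FOLLOW(S)
[1]
  A→S S: FOLLOW(S) ⊇ FIRST(S) = {a,b}; new: +{a,b}
  S→A: FOLLOW(A) ⊇ FOLLOW(S) ⊇ {$,a,b}; new: +{$,a,b}
  FOLLOW[S]={$,a,b}  FOLLOW[A]={$,a,b}
[2] — fixpoint
  FOLLOW[S]={$,a,b}  FOLLOW[A]={$,a,b}

FOLLOW(S) = ["$", "a", "b"]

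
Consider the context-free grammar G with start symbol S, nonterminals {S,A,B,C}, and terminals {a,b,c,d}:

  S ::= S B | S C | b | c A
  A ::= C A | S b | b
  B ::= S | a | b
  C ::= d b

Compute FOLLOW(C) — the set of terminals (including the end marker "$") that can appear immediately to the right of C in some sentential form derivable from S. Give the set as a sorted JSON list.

FIRST sets, iterate to fixpoint:
[1]
  A via A→b: +{b}
  B via B→a: +{a}
  B via B→b: +{b}
  C via C→d b: +{d}
  S via S→b: +{b}
  S via S→c A: +{c}
  FIRST(S)={b,c}  FIRST(A)={b}  FIRST(B)={a,b}  FIRST(C)={d}
[2]
  A via A→C A: +{d}
  A via A→S b: +{c}
  B via B→S: +{c}
  FIRST(S)={b,c}  FIRST(A)={b,c,d}  FIRST(B)={a,b,c}  FIRST(C)={d}
[3] (stable)
  FIRST(S)={b,c}  FIRST(A)={b,c,d}  FIRST(B)={a,b,c}  FIRST(C)={d}

FOLLOW sets:
initialize: $ ∈ FOLLOW(S)
pass 1:
  A→C A: FOLLOW(C) ⊇ FIRST(A) = {b,c,d}; new: +{b,c,d}
  A→S b: FOLLOW(S) ⊇ FIRST(b) = {b}; new: +{b}
  S→S B: FOLLOW(S) ⊇ FIRST(B) = {a,b,c}; new: +{a,c}
  S→S B: FOLLOW(B) ⊇ FOLLOW(S) ⊇ {$,a,b,c}; new: +{$,a,b,c}
  S→S C: FOLLOW(S) ⊇ FIRST(C) = {d}; new: +{d}
  S→S C: FOLLOW(C) ⊇ FOLLOW(S) ⊇ {$,a,b,c,d}; new: +{$,a}
  S→c A: FOLLOW(A) ⊇ FOLLOW(S) ⊇ {$,a,b,c,d}; new: +{$,a,b,c,d}
  FOLLOW(S)={$,a,b,c,d}  FOLLOW(A)={$,a,b,c,d}  FOLLOW(B)={$,a,b,c}  FOLLOW(C)={$,a,b,c,d}
pass 2:
  S→S B: FOLLOW(B) ⊇ FOLLOW(S) ⊇ {$,a,b,c,d}; new: +{d}
  FOLLOW(S)={$,a,b,c,d}  FOLLOW(A)={$,a,b,c,d}  FOLLOW(B)={$,a,b,c,d}  FOLLOW(C)={$,a,b,c,d}
pass 3: (no change)
  FOLLOW(S)={$,a,b,c,d}  FOLLOW(A)={$,a,b,c,d}  FOLLOW(B)={$,a,b,c,d}  FOLLOW(C)={$,a,b,c,d}

FOLLOW(C) = ["$", "a", "b", "c", "d"]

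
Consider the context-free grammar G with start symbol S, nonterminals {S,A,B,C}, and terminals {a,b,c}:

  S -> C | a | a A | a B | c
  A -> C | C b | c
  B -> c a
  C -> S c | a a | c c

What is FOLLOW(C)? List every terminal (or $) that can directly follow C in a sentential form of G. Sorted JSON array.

FIRST iteration:
pass 1:
  A via A→c: +{c}
  B via B→c a: +{c}
  C via C→a a: +{a}
  C via C→c c: +{c}
  S via S→C: +{a,c}
  FIRST(S)={a,c}  FIRST(A)={c}  FIRST(B)={c}  FIRST(C)={a,c}
pass 2:
  A via A→C: +{a}
  FIRST(S)={a,c}  FIRST(A)={a,c}  FIRST(B)={c}  FIRST(C)={a,c}
pass 3: — fixpoint
  FIRST(S)={a,c}  FIRST(A)={a,c}  FIRST(B)={c}  FIRST(C)={a,c}

Compute FOLLOW by fixpoint:
seed FOLLOW(S) with $
iter 1:
  A→C b: FOLLOW(C) ⊇ FIRST(b) = {b}; new: +{b}
  C→S c: FOLLOW(S) ⊇ FIRST(c) = {c}; new: +{c}
  S→C: FOLLOW(C) ⊇ FOLLOW(S) ⊇ {$,c}; new: +{$,c}
  S→a A: FOLLOW(A) ⊇ FOLLOW(S) ⊇ {$,c}; new: +{$,c}
  S→a B: FOLLOW(B) ⊇ FOLLOW(S) ⊇ {$,c}; new: +{$,c}
  S: {$,c}  A: {$,c}  B: {$,c}  C: {$,b,c}
iter 2: (no change)
  S: {$,c}  A: {$,c}  B: {$,c}  C: {$,b,c}

FOLLOW(C) = ["$", "b", "c"]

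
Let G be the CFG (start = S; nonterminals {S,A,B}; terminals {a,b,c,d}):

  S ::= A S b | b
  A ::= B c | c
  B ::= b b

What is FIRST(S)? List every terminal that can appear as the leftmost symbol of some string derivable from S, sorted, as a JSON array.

FIRST iteration:
pass 1:
  A via A→c: +{c}
  B via B→b b: +{b}
  S via S→A S b: +{c}
  S via S→b: +{b}
  FIRST[S]={b,c}  FIRST[A]={c}  FIRST[B]={b}
pass 2:
  A via A→B c: +{b}
  FIRST[S]={b,c}  FIRST[A]={b,c}  FIRST[B]={b}
pass 3: done
  FIRST[S]={b,c}  FIRST[A]={b,c}  FIRST[B]={b}

FIRST(S) = ["b", "c"]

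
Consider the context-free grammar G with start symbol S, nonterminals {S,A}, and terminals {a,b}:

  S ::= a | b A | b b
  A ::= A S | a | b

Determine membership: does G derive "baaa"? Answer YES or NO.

Convert to CNF:
  S -> T0 A | T0 T0 | a
  A -> A S | a | b
  T0 -> b

Fill CYK table bottom-up:
  T[0,0] 'b' = {A,T0}  orig:{A}
  T[1,1] 'a' = {A,S}
  T[2,2] 'a' = {A,S}
  T[3,3] 'a' = {A,S}
  T[0,1] 'ba' = {A,S}
  T[1,2] 'aa' = {A}
  T[2,3] 'aa' = {A}
  T[0,2] 'baa' = {A,S}
  T[1,3] 'aaa' = {A}
  T[0,3] 'baaa' = {A,S}

S ∈ T[0,3] ⇒ YES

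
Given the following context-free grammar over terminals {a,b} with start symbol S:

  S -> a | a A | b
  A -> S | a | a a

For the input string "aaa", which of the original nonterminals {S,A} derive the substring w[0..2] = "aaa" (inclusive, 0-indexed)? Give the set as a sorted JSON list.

Convert to CNF:
  S -> T0 A | a | b
  A -> T0 A | T0 T0 | a | b
  T0 -> a

Fill CYK table bottom-up (cells [i..j] with 0 ≤ i ≤ j ≤ 2 only):
  [0..0]={A,S,T0}  "a"  orig:{A,S}
  [1..1]={A,S,T0}  "a"  orig:{A,S}
  [2..2]={A,S,T0}  "a"  orig:{A,S}
  [0..1]={A,S}  "aa"
  [1..2]={A,S}  "aa"
  [0..2]={A,S}  "aaa"

Original NTs in T[0,2] deriving "aaa": ["A", "S"]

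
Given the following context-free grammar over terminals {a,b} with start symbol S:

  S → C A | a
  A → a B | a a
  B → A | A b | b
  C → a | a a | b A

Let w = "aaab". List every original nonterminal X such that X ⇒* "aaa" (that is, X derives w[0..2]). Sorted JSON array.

Convert to CNF:
  S -> C A | a
  A -> T0 B | T0 T0
  B -> A T1 | T0 B | T0 T0 | b
  C -> T0 T0 | T1 A | a
  T0 -> a
  T1 -> b

CYK fill, restricted to cells inside w[0..2]:
  T[0,0] 'a' = {C,S,T0}  orig:{C,S}
  T[1,1] 'a' = {C,S,T0}  orig:{C,S}
  T[2,2] 'a' = {C,S,T0}  orig:{C,S}
  T[0,1] 'aa' = {A,B,C}
  T[1,2] 'aa' = {A,B,C}
  T[0,2] 'aaa' = {A,B,S}

Original NTs in T[0,2] deriving "aaa": ["A", "B", "S"]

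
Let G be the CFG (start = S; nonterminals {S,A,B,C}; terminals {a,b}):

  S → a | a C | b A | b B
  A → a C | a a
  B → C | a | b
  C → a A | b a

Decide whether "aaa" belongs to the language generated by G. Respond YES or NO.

CNF form of G:
  S -> T0 C | T1 A | T1 B | a
  A -> T0 C | T0 T0
  B -> T0 A | T1 T0 | a | b
  C -> T0 A | T1 T0
  T0 -> a
  T1 -> b

Fill CYK table bottom-up:
  T[0,0] 'a' = {B,S,T0}  orig:{B,S}
  T[1,1] 'a' = {B,S,T0}  orig:{B,S}
  T[2,2] 'a' = {B,S,T0}  orig:{B,S}
  T[0,1] 'aa' = {A}
  T[1,2] 'aa' = {A}
  T[0,2] 'aaa' = {B,C}

S ∉ T[0,2] ⇒ NO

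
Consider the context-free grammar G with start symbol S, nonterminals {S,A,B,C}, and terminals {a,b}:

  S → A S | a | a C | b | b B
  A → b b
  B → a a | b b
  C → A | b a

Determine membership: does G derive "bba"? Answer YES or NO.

CNF form of G:
  S -> A S | T0 B | T1 C | a | b
  A -> T0 T0
  B -> T0 T0 | T1 T1
  C -> T0 T0 | T0 T1
  T0 -> b
  T1 -> a

CYK table (by increasing span):
  cell(0,0) b: {S,T0}  orig:{S}
  cell(1,1) b: {S,T0}  orig:{S}
  cell(2,2) a: {S,T1}  orig:{S}
  cell(0,1) bb: {A,B,C}
  cell(1,2) ba: {C}
  cell(0,2) bba: {S}

S ∈ T[0,2] ⇒ YES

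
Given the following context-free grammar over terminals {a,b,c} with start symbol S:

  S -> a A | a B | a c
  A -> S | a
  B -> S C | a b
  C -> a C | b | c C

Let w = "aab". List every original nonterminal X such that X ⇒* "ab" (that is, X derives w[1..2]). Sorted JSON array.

Convert to CNF:
  S -> T0 A | T0 B | T0 T1
  A -> T0 A | T0 B | T0 T1 | a
  B -> S C | T0 T2
  C -> T0 C | T1 C | b
  T0 -> a
  T1 -> c
  T2 -> b

Fill CYK table bottom-up — only the sub-triangle for w[1..2]:
  [1..1]={A,T0}  "a"  orig:{A}
  [2..2]={C,T2}  "b"  orig:{C}
  [1..2]={B,C}  "ab"

Original NTs in T[1,2] deriving "ab": ["B", "C"]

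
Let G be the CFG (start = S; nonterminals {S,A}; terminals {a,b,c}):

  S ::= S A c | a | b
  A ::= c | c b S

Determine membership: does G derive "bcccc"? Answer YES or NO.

Convert to CNF:
  S -> S X3 | a | b
  A -> T0 X2 | c
  T0 -> c
  T1 -> b
  X2 -> T1 S
  X3 -> A T0

CYK fill:
  [0..0]={S,T1}  "b"  orig:{S}
  [1..1]={A,T0}  "c"  orig:{A}
  [2..2]={A,T0}  "c"  orig:{A}
  [3..3]={A,T0}  "c"  orig:{A}
  [4..4]={A,T0}  "c"  orig:{A}
  [0..1]=∅  "bc"
  [1..2]={X3}  "cc"  orig:{}
  [2..3]={X3}  "cc"  orig:{}
  [3..4]={X3}  "cc"  orig:{}
  [0..2]={S}  "bcc"
  [1..3]=∅  "ccc"
  [2..4]=∅  "ccc"
  [0..3]=∅  "bccc"
  [1..4]=∅  "cccc"
  [0..4]={S}  "bcccc"

S ∈ T[0,4] ⇒ YES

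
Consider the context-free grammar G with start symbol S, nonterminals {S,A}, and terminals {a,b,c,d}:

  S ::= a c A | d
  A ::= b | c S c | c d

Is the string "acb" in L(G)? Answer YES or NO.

Convert to CNF:
  S -> T2 X4 | d
  A -> T0 T1 | T0 X3 | b
  T0 -> c
  T1 -> d
  T2 -> a
  X3 -> S T0
  X4 -> T0 A

CYK table (by increasing span):
  T[0,0] 'a' = {T2}  orig:{}
  T[1,1] 'c' = {T0}  orig:{}
  T[2,2] 'b' = {A}
  T[0,1] 'ac' = ∅
  T[1,2] 'cb' = {X4}  orig:{}
  T[0,2] 'acb' = {S}

S ∈ T[0,2] ⇒ YES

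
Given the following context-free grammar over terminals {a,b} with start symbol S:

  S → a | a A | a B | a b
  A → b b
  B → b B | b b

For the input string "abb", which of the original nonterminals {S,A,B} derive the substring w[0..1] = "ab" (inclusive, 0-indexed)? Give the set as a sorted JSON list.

CNF form of G:
  S -> T1 A | T1 B | T1 T0 | a
  A -> T0 T0
  B -> T0 B | T0 T0
  T0 -> b
  T1 -> a

CYK fill (cells [i..j] with 0 ≤ i ≤ j ≤ 1 only):
  T[0,0] 'a' = {S,T1}  orig:{S}
  T[1,1] 'b' = {T0}  orig:{}
  T[0,1] 'ab' = {S}

Original NTs in T[0,1] deriving "ab": ["S"]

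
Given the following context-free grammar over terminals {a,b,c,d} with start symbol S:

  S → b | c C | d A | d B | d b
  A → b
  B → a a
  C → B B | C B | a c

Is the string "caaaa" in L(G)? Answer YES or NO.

Convert to CNF:
  S -> T1 C | T2 A | T2 B | T2 T3 | b
  A -> b
  B -> T0 T0
  C -> B B | C B | T0 T1
  T0 -> a
  T1 -> c
  T2 -> d
  T3 -> b

Fill CYK table bottom-up:
  [0..0]={T1}  "c"  orig:{}
  [1..1]={T0}  "a"  orig:{}
  [2..2]={T0}  "a"  orig:{}
  [3..3]={T0}  "a"  orig:{}
  [4..4]={T0}  "a"  orig:{}
  [0..1]=∅  "ca"
  [1..2]={B}  "aa"
  [2..3]={B}  "aa"
  [3..4]={B}  "aa"
  [0..2]=∅  "caa"
  [1..3]=∅  "aaa"
  [2..4]=∅  "aaa"
  [0..3]=∅  "caaa"
  [1..4]={C}  "aaaa"
  [0..4]={S}  "caaaa"

S ∈ T[0,4] ⇒ YES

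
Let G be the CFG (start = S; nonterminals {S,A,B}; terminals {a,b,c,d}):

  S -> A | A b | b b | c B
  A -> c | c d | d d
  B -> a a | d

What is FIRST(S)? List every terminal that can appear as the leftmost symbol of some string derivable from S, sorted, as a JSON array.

FIRST iteration:
round 1:
  A via A→c: +{c}
  A via A→d d: +{d}
  B via B→a a: +{a}
  B via B→d: +{d}
  S via S→A: +{c,d}
  S via S→b b: +{b}
  FIRST[S]={b,c,d}  FIRST[A]={c,d}  FIRST[B]={a,d}
round 2: done
  FIRST[S]={b,c,d}  FIRST[A]={c,d}  FIRST[B]={a,d}

FIRST(S) = ["b", "c", "d"]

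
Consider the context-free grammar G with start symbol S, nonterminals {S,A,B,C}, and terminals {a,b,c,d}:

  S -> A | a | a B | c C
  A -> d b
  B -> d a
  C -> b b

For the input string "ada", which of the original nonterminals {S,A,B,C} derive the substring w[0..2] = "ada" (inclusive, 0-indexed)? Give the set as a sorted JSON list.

CNF form of G:
  S -> T0 T1 | T2 B | T3 C | a
  A -> T0 T1
  B -> T0 T2
  C -> T1 T1
  T0 -> d
  T1 -> b
  T2 -> a
  T3 -> c

CYK table (by increasing span) — only the sub-triangle for w[0..2]:
  [0..0]={S,T2}  "a"  orig:{S}
  [1..1]={T0}  "d"  orig:{}
  [2..2]={S,T2}  "a"  orig:{S}
  [0..1]=∅  "ad"
  [1..2]={B}  "da"
  [0..2]={S}  "ada"

Original NTs in T[0,2] deriving "ada": ["S"]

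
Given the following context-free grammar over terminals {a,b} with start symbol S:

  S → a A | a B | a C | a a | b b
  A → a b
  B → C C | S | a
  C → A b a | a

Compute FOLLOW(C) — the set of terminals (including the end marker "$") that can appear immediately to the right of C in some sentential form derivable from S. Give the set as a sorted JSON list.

Compute FIRST by fixpoint:
round 1:
  A via A→a b: +{a}
  B via B→a: +{a}
  C via C→A b a: +{a}
  S via S→a A: +{a}
  S via S→b b: +{b}
  FIRST[S]={a,b}  FIRST[A]={a}  FIRST[B]={a}  FIRST[C]={a}
round 2:
  B via B→S: +{b}
  FIRST[S]={a,b}  FIRST[A]={a}  FIRST[B]={a,b}  FIRST[C]={a}
round 3: (no change)
  FIRST[S]={a,b}  FIRST[A]={a}  FIRST[B]={a,b}  FIRST[C]={a}

FOLLOW iteration:
FOLLOW(S) := {$}
[1]
  B→C C: FOLLOW(C) ⊇ FIRST(C) = {a}; new: +{a}
  C→A b a: FOLLOW(A) ⊇ FIRST(b) = {b}; new: +{b}
  S→a A: FOLLOW(A) ⊇ FOLLOW(S) ⊇ {$}; new: +{$}
  S→a B: FOLLOW(B) ⊇ FOLLOW(S) ⊇ {$}; new: +{$}
  S→a C: FOLLOW(C) ⊇ FOLLOW(S) ⊇ {$}; new: +{$}
  S: {$}  A: {$,b}  B: {$}  C: {$,a}
[2] (no change)
  S: {$}  A: {$,b}  B: {$}  C: {$,a}

FOLLOW(C) = ["$", "a"]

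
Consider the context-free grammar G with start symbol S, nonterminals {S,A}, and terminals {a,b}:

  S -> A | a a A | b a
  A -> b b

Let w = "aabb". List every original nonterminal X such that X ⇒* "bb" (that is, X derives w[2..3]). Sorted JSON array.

Convert to CNF:
  S -> T0 T0 | T0 T1 | T1 X2
  A -> T0 T0
  T0 -> b
  T1 -> a
  X2 -> T1 A

CYK table (by increasing span), restricted to cells inside w[2..3]:
  T[2,2] 'b' = {T0}  orig:{}
  T[3,3] 'b' = {T0}  orig:{}
  T[2,3] 'bb' = {A,S}

Original NTs in T[2,3] deriving "bb": ["A", "S"]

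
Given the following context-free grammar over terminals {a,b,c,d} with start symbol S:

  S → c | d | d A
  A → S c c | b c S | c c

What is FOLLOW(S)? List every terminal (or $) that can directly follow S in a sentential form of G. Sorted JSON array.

FIRST iteration:
round 1:
  A via A→b c S: +{b}
  A via A→c c: +{c}
  S via S→c: +{c}
  S via S→d: +{d}
  FIRST[S]={c,d}  FIRST[A]={b,c}
round 2:
  A via A→S c c: +{d}
  FIRST[S]={c,d}  FIRST[A]={b,c,d}
round 3: — fixpoint
  FIRST[S]={c,d}  FIRST[A]={b,c,d}

Compute FOLLOW by fixpoint:
seed FOLLOW(S) with $
iter 1:
  A→S c c: FOLLOW(S) ⊇ FIRST(c) = {c}; new: +{c}
  S→d A: FOLLOW(A) ⊇ FOLLOW(S) ⊇ {$,c}; new: +{$,c}
  FOLLOW[S]={$,c}  FOLLOW[A]={$,c}
iter 2: — fixpoint
  FOLLOW[S]={$,c}  FOLLOW[A]={$,c}

FOLLOW(S) = ["$", "c"]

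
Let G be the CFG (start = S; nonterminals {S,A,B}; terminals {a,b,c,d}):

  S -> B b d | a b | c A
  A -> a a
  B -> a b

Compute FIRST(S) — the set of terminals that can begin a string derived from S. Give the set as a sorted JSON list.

FIRST sets, iterate to fixpoint:
pass 1:
  A via A→a a: +{a}
  B via B→a b: +{a}
  S via S→B b d: +{a}
  S via S→c A: +{c}
  FIRST[S]={a,c}  FIRST[A]={a}  FIRST[B]={a}
pass 2: — fixpoint
  FIRST[S]={a,c}  FIRST[A]={a}  FIRST[B]={a}

FIRST(S) = ["a", "c"]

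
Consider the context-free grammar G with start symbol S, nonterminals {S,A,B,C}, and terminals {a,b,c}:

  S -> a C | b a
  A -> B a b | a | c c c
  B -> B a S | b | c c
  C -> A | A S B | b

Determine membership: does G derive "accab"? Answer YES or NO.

CNF form of G:
  S -> T0 C | T1 T0
  A -> B X3 | T2 X4 | a
  B -> B X5 | T2 T2 | b
  C -> A X6 | B X7 | T2 X8 | a | b
  T0 -> a
  T1 -> b
  T2 -> c
  X3 -> T0 T1
  X4 -> T2 T2
  X5 -> T0 S
  X6 -> S B
  X7 -> T0 T1
  X8 -> T2 T2

CYK table (by increasing span):
  [0..0]={A,C,T0}  "a"  orig:{A,C}
  [1..1]={T2}  "c"  orig:{}
  [2..2]={T2}  "c"  orig:{}
  [3..3]={A,C,T0}  "a"  orig:{A,C}
  [4..4]={B,C,T1}  "b"  orig:{B,C}
  [0..1]=∅  "ac"
  [1..2]={B,X4,X8}  "cc"  orig:{B}
  [2..3]=∅  "ca"
  [3..4]={S,X3,X7}  "ab"  orig:{S}
  [0..2]=∅  "acc"
  [1..3]=∅  "cca"
  [2..4]=∅  "cab"
  [0..3]=∅  "acca"
  [1..4]={A,C}  "ccab"
  [0..4]={S}  "accab"

S ∈ T[0,4] ⇒ YES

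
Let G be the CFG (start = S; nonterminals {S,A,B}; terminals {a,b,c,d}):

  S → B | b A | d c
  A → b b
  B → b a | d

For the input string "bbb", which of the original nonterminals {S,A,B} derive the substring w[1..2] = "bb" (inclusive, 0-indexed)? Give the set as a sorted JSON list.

Convert to CNF:
  S -> T0 A | T0 T1 | T2 T3 | d
  A -> T0 T0
  B -> T0 T1 | d
  T0 -> b
  T1 -> a
  T2 -> d
  T3 -> c

Fill CYK table bottom-up (cells [i..j] with 1 ≤ i ≤ j ≤ 2 only):
  cell(1,1) b: {T0}  orig:{}
  cell(2,2) b: {T0}  orig:{}
  cell(1,2) bb: {A}

Original NTs in T[1,2] deriving "bb": ["A"]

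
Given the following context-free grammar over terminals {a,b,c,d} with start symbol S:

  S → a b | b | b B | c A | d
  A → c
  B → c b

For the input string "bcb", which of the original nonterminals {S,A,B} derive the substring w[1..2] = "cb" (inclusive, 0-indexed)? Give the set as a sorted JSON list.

Convert to CNF:
  S -> T0 A | T1 B | T2 T1 | b | d
  A -> c
  B -> T0 T1
  T0 -> c
  T1 -> b
  T2 -> a

CYK table (by increasing span), restricted to cells inside w[1..2]:
  T[1,1] 'c' = {A,T0}  orig:{A}
  T[2,2] 'b' = {S,T1}  orig:{S}
  T[1,2] 'cb' = {B}

Original NTs in T[1,2] deriving "cb": ["B"]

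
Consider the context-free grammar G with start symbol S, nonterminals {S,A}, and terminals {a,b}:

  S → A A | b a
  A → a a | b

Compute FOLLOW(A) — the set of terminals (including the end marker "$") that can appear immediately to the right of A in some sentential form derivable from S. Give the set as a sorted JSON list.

FIRST sets, iterate to fixpoint:
[1]
  A via A→a a: +{a}
  A via A→b: +{b}
  S via S→A A: +{a,b}
  FIRST[S]={a,b}  FIRST[A]={a,b}
[2] (stable)
  FIRST[S]={a,b}  FIRST[A]={a,b}

FOLLOW sets:
seed FOLLOW(S) with $
pass 1:
  S→A A: FOLLOW(A) ⊇ FIRST(A) = {a,b}; new: +{a,b}
  S→A A: FOLLOW(A) ⊇ FOLLOW(S) ⊇ {$}; new: +{$}
  FOLLOW(S)={$}  FOLLOW(A)={$,a,b}
pass 2: — fixpoint
  FOLLOW(S)={$}  FOLLOW(A)={$,a,b}

FOLLOW(A) = ["$", "a", "b"]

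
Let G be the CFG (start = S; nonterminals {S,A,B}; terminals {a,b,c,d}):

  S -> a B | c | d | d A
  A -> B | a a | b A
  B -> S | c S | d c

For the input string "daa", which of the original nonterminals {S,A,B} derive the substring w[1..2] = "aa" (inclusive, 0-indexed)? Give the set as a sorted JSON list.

Convert to CNF:
  S -> T0 B | T3 A | c | d
  A -> T0 B | T0 T0 | T1 A | T2 S | T3 A | T3 T2 | c | d
  B -> T0 B | T2 S | T3 A | T3 T2 | c | d
  T0 -> a
  T1 -> b
  T2 -> c
  T3 -> d

Fill CYK table bottom-up, restricted to cells inside w[1..2]:
  cell(1,1) a: {T0}  orig:{}
  cell(2,2) a: {T0}  orig:{}
  cell(1,2) aa: {A}

Original NTs in T[1,2] deriving "aa": ["A"]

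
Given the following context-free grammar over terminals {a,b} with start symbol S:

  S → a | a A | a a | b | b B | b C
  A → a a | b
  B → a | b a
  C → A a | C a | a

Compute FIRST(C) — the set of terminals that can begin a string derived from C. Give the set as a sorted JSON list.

Compute FIRST by fixpoint:
pass 1:
  A via A→a a: +{a}
  A via A→b: +{b}
  B via B→a: +{a}
  B via B→b a: +{b}
  C via C→A a: +{a,b}
  S via S→a: +{a}
  S via S→b: +{b}
  FIRST[S]={a,b}  FIRST[A]={a,b}  FIRST[B]={a,b}  FIRST[C]={a,b}
pass 2: done
  FIRST[S]={a,b}  FIRST[A]={a,b}  FIRST[B]={a,b}  FIRST[C]={a,b}

FIRST(C) = ["a", "b"]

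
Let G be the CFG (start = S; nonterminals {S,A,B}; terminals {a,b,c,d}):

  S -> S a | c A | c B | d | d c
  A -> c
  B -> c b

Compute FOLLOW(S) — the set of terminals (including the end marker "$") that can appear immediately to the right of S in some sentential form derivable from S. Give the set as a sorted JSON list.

FIRST iteration:
round 1:
  A via A→c: +{c}
  B via B→c b: +{c}
  S via S→c A: +{c}
  S via S→d: +{d}
  FIRST[S]={c,d}  FIRST[A]={c}  FIRST[B]={c}
round 2: (no change)
  FIRST[S]={c,d}  FIRST[A]={c}  FIRST[B]={c}

FOLLOW iteration:
initialize: $ ∈ FOLLOW(S)
pass 1:
  S→S a: FOLLOW(S) ⊇ FIRST(a) = {a}; new: +{a}
  S→c A: FOLLOW(A) ⊇ FOLLOW(S) ⊇ {$,a}; new: +{$,a}
  S→c B: FOLLOW(B) ⊇ FOLLOW(S) ⊇ {$,a}; new: +{$,a}
  FOLLOW(S)={$,a}  FOLLOW(A)={$,a}  FOLLOW(B)={$,a}
pass 2: (stable)
  FOLLOW(S)={$,a}  FOLLOW(A)={$,a}  FOLLOW(B)={$,a}

FOLLOW(S) = ["$", "a"]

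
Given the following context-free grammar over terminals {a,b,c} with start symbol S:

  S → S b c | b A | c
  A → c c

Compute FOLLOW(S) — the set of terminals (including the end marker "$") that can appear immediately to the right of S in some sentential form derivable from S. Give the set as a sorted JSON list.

FIRST iteration:
[1]
  A via A→c c: +{c}
  S via S→b A: +{b}
  S via S→c: +{c}
  FIRST(S)={b,c}  FIRST(A)={c}
[2] done
  FIRST(S)={b,c}  FIRST(A)={c}

Compute FOLLOW by fixpoint:
FOLLOW(S) := {$}
iter 1:
  S→S b c: FOLLOW(S) ⊇ FIRST(b) = {b}; new: +{b}
  S→b A: FOLLOW(A) ⊇ FOLLOW(S) ⊇ {$,b}; new: +{$,b}
  FOLLOW[S]={$,b}  FOLLOW[A]={$,b}
iter 2: (stable)
  FOLLOW[S]={$,b}  FOLLOW[A]={$,b}

FOLLOW(S) = ["$", "b"]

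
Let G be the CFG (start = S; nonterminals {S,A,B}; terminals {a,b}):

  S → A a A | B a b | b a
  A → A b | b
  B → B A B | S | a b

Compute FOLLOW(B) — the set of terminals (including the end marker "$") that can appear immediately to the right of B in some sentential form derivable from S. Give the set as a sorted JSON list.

FIRST iteration:
iter 1:
  A via A→b: +{b}
  B via B→a b: +{a}
  S via S→A a A: +{b}
  S via S→B a b: +{a}
  FIRST(S)={a,b}  FIRST(A)={b}  FIRST(B)={a}
iter 2:
  B via B→S: +{b}
  FIRST(S)={a,b}  FIRST(A)={b}  FIRST(B)={a,b}
iter 3: — fixpoint
  FIRST(S)={a,b}  FIRST(A)={b}  FIRST(B)={a,b}

FOLLOW iteration:
initialize: $ ∈ FOLLOW(S)
[1]
  A→A b: FOLLOW(A) ⊇ FIRST(b) = {b}; new: +{b}
  B→B A B: FOLLOW(B) ⊇ FIRST(A) = {b}; new: +{b}
  B→B A B: FOLLOW(A) ⊇ FIRST(B) = {a,b}; new: +{a}
  B→S: FOLLOW(S) ⊇ FOLLOW(B) ⊇ {b}; new: +{b}
  S→A a A: FOLLOW(A) ⊇ FOLLOW(S) ⊇ {$,b}; new: +{$}
  S→B a b: FOLLOW(B) ⊇ FIRST(a) = {a}; new: +{a}
  FOLLOW(S)={$,b}  FOLLOW(A)={$,a,b}  FOLLOW(B)={a,b}
[2]
  B→S: FOLLOW(S) ⊇ FOLLOW(B) ⊇ {a,b}; new: +{a}
  FOLLOW(S)={$,a,b}  FOLLOW(A)={$,a,b}  FOLLOW(B)={a,b}
[3] — fixpoint
  FOLLOW(S)={$,a,b}  FOLLOW(A)={$,a,b}  FOLLOW(B)={a,b}

FOLLOW(B) = ["a", "b"]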